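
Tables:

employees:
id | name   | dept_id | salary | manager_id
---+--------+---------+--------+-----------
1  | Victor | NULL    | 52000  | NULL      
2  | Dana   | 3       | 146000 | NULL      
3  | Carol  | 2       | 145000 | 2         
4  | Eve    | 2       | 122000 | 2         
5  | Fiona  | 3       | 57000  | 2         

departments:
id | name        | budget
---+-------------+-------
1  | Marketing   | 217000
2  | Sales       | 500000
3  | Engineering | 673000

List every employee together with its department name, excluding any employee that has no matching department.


INNER JOIN keeps only employees rows whose dept_id matches an id in departments. Walk through each employee:
  - employee 1 (Victor): dept_id=NULL, no match -> dropped
  - employee 2 (Dana): dept_id=3 -> matches Engineering
  - employee 3 (Carol): dept_id=2 -> matches Sales
  - employee 4 (Eve): dept_id=2 -> matches Sales
  - employee 5 (Fiona): dept_id=3 -> matches Engineering
So 1 of 5 rows is dropped.

SQL:
SELECT a.name, b.name AS department
FROM employees a
INNER JOIN departments b ON a.dept_id = b.id

Result:
name  | department 
------+------------
Dana  | Engineering
Carol | Sales      
Eve   | Sales      
Fiona | Engineering


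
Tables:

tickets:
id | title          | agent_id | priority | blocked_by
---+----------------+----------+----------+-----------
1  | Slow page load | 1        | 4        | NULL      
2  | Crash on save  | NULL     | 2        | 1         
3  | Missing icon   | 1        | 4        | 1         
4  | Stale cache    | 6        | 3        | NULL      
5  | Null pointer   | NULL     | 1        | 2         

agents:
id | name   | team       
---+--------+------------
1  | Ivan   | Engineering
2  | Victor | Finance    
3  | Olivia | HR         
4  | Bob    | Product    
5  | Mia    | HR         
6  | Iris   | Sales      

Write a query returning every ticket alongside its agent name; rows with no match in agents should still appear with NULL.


LEFT JOIN keeps every row from tickets (the left table); where agent_id has no match in agents, the agent columns become NULL. Walk through each ticket:
  - ticket 1 (Slow page load): agent_id=1 -> matches Ivan
  - ticket 2 (Crash on save): agent_id=NULL, no match -> kept with NULL
  - ticket 3 (Missing icon): agent_id=1 -> matches Ivan
  - ticket 4 (Stale cache): agent_id=6 -> matches Iris
  - ticket 5 (Null pointer): agent_id=NULL, no match -> kept with NULL
All 5 rows appear; 2 have NULL agent.

SQL:
SELECT a.title, b.name AS agent
FROM tickets a
LEFT JOIN agents b ON a.agent_id = b.id

Result:
title          | agent
---------------+------
Slow page load | Ivan 
Crash on save  | NULL 
Missing icon   | Ivan 
Stale cache    | Iris 
Null pointer   | NULL 


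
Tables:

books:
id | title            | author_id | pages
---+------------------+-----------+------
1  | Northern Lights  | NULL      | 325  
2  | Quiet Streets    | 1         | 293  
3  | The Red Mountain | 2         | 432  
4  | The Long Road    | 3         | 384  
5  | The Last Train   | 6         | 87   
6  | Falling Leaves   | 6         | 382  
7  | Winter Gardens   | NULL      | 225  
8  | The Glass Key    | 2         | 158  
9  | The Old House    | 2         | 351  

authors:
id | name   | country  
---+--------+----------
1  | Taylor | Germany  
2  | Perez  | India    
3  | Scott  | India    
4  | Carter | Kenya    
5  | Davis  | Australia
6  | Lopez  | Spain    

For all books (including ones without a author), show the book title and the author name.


LEFT JOIN keeps every row from books (the left table); where author_id has no match in authors, the author columns become NULL. Walk through each book:
  - book 1 (Northern Lights): author_id=NULL, no match -> kept with NULL
  - book 2 (Quiet Streets): author_id=1 -> matches Taylor
  - book 3 (The Red Mountain): author_id=2 -> matches Perez
  - book 4 (The Long Road): author_id=3 -> matches Scott
  - book 5 (The Last Train): author_id=6 -> matches Lopez
  - book 6 (Falling Leaves): author_id=6 -> matches Lopez
  - book 7 (Winter Gardens): author_id=NULL, no match -> kept with NULL
  - book 8 (The Glass Key): author_id=2 -> matches Perez
  - book 9 (The Old House): author_id=2 -> matches Perez
All 9 rows appear; 2 have NULL author.

SQL:
SELECT a.title, b.name AS author
FROM books a
LEFT JOIN authors b ON a.author_id = b.id

Result:
title            | author
-----------------+-------
Northern Lights  | NULL  
Quiet Streets    | Taylor
The Red Mountain | Perez 
The Long Road    | Scott 
The Last Train   | Lopez 
Falling Leaves   | Lopez 
Winter Gardens   | NULL  
The Glass Key    | Perez 
The Old House    | Perez 


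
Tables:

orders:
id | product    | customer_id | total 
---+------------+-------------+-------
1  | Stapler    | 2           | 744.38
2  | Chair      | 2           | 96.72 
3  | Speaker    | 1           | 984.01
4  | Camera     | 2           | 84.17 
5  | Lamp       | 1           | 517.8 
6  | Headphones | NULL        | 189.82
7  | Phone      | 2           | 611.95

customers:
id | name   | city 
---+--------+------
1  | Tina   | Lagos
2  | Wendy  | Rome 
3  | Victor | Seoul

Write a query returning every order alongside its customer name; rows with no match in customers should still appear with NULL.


LEFT JOIN keeps every row from orders (the left table); where customer_id has no match in customers, the customer columns become NULL. Walk through each order:
  - order 1 (Stapler): customer_id=2 -> matches Wendy
  - order 2 (Chair): customer_id=2 -> matches Wendy
  - order 3 (Speaker): customer_id=1 -> matches Tina
  - order 4 (Camera): customer_id=2 -> matches Wendy
  - order 5 (Lamp): customer_id=1 -> matches Tina
  - order 6 (Headphones): customer_id=NULL, no match -> kept with NULL
  - order 7 (Phone): customer_id=2 -> matches Wendy
All 7 rows appear; 1 has NULL customer.

SQL:
SELECT a.product, b.name AS customer
FROM orders a
LEFT JOIN customers b ON a.customer_id = b.id

Result:
product    | customer
-----------+---------
Stapler    | Wendy   
Chair      | Wendy   
Speaker    | Tina    
Camera     | Wendy   
Lamp       | Tina    
Headphones | NULL    
Phone      | Wendy   


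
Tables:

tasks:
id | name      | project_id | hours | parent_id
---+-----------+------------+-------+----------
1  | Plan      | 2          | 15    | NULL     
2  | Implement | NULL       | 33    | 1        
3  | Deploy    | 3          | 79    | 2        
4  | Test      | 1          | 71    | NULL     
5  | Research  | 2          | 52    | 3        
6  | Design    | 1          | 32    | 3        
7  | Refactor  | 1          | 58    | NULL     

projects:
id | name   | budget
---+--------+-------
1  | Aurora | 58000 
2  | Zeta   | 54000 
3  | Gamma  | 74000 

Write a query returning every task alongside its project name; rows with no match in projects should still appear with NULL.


LEFT JOIN keeps every row from tasks (the left table); where project_id has no match in projects, the project columns become NULL. Walk through each task:
  - task 1 (Plan): project_id=2 -> matches Zeta
  - task 2 (Implement): project_id=NULL, no match -> kept with NULL
  - task 3 (Deploy): project_id=3 -> matches Gamma
  - task 4 (Test): project_id=1 -> matches Aurora
  - task 5 (Research): project_id=2 -> matches Zeta
  - task 6 (Design): project_id=1 -> matches Aurora
  - task 7 (Refactor): project_id=1 -> matches Aurora
All 7 rows appear; 1 has NULL project.

SQL:
SELECT a.name, b.name AS project
FROM tasks a
LEFT JOIN projects b ON a.project_id = b.id

Result:
name      | project
----------+--------
Plan      | Zeta   
Implement | NULL   
Deploy    | Gamma  
Test      | Aurora 
Research  | Zeta   
Design    | Aurora 
Refactor  | Aurora 


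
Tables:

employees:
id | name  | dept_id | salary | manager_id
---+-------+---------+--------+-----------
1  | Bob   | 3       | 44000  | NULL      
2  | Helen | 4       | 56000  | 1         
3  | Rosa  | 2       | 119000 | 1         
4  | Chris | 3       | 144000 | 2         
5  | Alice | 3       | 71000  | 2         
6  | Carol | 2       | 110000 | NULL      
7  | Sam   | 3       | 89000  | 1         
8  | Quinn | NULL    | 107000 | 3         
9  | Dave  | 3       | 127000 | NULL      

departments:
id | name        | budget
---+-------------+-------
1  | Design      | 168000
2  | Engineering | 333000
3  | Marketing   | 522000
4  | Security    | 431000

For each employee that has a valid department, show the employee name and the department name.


INNER JOIN keeps only employees rows whose dept_id matches an id in departments. Walk through each employee:
  - employee 1 (Bob): dept_id=3 -> matches Marketing
  - employee 2 (Helen): dept_id=4 -> matches Security
  - employee 3 (Rosa): dept_id=2 -> matches Engineering
  - employee 4 (Chris): dept_id=3 -> matches Marketing
  - employee 5 (Alice): dept_id=3 -> matches Marketing
  - employee 6 (Carol): dept_id=2 -> matches Engineering
  - employee 7 (Sam): dept_id=3 -> matches Marketing
  - employee 8 (Quinn): dept_id=NULL, no match -> dropped
  - employee 9 (Dave): dept_id=3 -> matches Marketing
So 1 of 9 rows is dropped.

SQL:
SELECT a.name, b.name AS department
FROM employees a
INNER JOIN departments b ON a.dept_id = b.id

Result:
name  | department 
------+------------
Bob   | Marketing  
Helen | Security   
Rosa  | Engineering
Chris | Marketing  
Alice | Marketing  
Carol | Engineering
Sam   | Marketing  
Dave  | Marketing  


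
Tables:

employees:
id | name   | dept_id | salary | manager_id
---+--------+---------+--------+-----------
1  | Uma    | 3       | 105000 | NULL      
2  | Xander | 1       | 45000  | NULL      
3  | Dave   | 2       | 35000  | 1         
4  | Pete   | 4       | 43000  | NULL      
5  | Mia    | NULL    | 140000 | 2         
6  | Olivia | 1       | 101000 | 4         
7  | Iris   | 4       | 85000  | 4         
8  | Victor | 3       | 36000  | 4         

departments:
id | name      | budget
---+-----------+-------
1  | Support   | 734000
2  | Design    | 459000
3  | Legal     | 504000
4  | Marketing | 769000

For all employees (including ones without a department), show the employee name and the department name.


LEFT JOIN keeps every row from employees (the left table); where dept_id has no match in departments, the department columns become NULL. Walk through each employee:
  - employee 1 (Uma): dept_id=3 -> matches Legal
  - employee 2 (Xander): dept_id=1 -> matches Support
  - employee 3 (Dave): dept_id=2 -> matches Design
  - employee 4 (Pete): dept_id=4 -> matches Marketing
  - employee 5 (Mia): dept_id=NULL, no match -> kept with NULL
  - employee 6 (Olivia): dept_id=1 -> matches Support
  - employee 7 (Iris): dept_id=4 -> matches Marketing
  - employee 8 (Victor): dept_id=3 -> matches Legal
All 8 rows appear; 1 has NULL department.

SQL:
SELECT a.name, b.name AS department
FROM employees a
LEFT JOIN departments b ON a.dept_id = b.id

Result:
name   | department
-------+-----------
Uma    | Legal     
Xander | Support   
Dave   | Design    
Pete   | Marketing 
Mia    | NULL      
Olivia | Support   
Iris   | Marketing 
Victor | Legal     


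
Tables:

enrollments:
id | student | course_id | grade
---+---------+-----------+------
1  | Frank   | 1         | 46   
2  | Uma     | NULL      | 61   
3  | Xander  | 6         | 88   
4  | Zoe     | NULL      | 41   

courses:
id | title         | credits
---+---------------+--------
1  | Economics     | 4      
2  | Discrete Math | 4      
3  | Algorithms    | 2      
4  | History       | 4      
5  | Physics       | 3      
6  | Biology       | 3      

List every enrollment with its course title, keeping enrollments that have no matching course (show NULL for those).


LEFT JOIN keeps every row from enrollments (the left table); where course_id has no match in courses, the course columns become NULL. Walk through each enrollment:
  - enrollment 1 (Frank): course_id=1 -> matches Economics
  - enrollment 2 (Uma): course_id=NULL, no match -> kept with NULL
  - enrollment 3 (Xander): course_id=6 -> matches Biology
  - enrollment 4 (Zoe): course_id=NULL, no match -> kept with NULL
All 4 rows appear; 2 have NULL course.

SQL:
SELECT a.student, b.title AS course
FROM enrollments a
LEFT JOIN courses b ON a.course_id = b.id

Result:
student | course   
--------+----------
Frank   | Economics
Uma     | NULL     
Xander  | Biology  
Zoe     | NULL     


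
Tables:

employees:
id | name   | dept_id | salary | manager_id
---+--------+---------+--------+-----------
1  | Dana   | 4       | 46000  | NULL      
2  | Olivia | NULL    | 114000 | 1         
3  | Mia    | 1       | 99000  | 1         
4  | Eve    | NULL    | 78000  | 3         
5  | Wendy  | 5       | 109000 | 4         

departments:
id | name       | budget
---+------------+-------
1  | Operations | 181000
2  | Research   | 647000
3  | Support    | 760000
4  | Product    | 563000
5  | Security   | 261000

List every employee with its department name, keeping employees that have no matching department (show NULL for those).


LEFT JOIN keeps every row from employees (the left table); where dept_id has no match in departments, the department columns become NULL. Walk through each employee:
  - employee 1 (Dana): dept_id=4 -> matches Product
  - employee 2 (Olivia): dept_id=NULL, no match -> kept with NULL
  - employee 3 (Mia): dept_id=1 -> matches Operations
  - employee 4 (Eve): dept_id=NULL, no match -> kept with NULL
  - employee 5 (Wendy): dept_id=5 -> matches Security
All 5 rows appear; 2 have NULL department.

SQL:
SELECT a.name, b.name AS department
FROM employees a
LEFT JOIN departments b ON a.dept_id = b.id

Result:
name   | department
-------+-----------
Dana   | Product   
Olivia | NULL      
Mia    | Operations
Eve    | NULL      
Wendy  | Security  


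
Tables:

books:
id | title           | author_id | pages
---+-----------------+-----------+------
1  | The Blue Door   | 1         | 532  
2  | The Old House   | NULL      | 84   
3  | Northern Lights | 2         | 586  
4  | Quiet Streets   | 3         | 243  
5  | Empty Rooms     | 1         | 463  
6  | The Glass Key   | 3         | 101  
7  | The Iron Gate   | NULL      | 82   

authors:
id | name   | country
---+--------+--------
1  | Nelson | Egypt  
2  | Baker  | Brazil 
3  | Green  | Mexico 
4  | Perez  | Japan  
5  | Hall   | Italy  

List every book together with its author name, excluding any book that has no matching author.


INNER JOIN keeps only books rows whose author_id matches an id in authors. Walk through each book:
  - book 1 (The Blue Door): author_id=1 -> matches Nelson
  - book 2 (The Old House): author_id=NULL, no match -> dropped
  - book 3 (Northern Lights): author_id=2 -> matches Baker
  - book 4 (Quiet Streets): author_id=3 -> matches Green
  - book 5 (Empty Rooms): author_id=1 -> matches Nelson
  - book 6 (The Glass Key): author_id=3 -> matches Green
  - book 7 (The Iron Gate): author_id=NULL, no match -> dropped
So 2 of 7 rows are dropped.

SQL:
SELECT a.title, b.name AS author
FROM books a
INNER JOIN authors b ON a.author_id = b.id

Result:
title           | author
----------------+-------
The Blue Door   | Nelson
Northern Lights | Baker 
Quiet Streets   | Green 
Empty Rooms     | Nelson
The Glass Key   | Green 


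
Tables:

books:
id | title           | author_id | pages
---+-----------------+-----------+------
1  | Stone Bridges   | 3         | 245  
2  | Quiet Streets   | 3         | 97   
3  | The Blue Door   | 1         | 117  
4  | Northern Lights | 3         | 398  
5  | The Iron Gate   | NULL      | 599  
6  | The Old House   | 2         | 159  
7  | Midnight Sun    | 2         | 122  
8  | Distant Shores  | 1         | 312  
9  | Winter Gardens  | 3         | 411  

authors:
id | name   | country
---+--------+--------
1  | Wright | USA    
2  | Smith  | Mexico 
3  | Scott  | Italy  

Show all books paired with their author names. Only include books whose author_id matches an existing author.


INNER JOIN keeps only books rows whose author_id matches an id in authors. Walk through each book:
  - book 1 (Stone Bridges): author_id=3 -> matches Scott
  - book 2 (Quiet Streets): author_id=3 -> matches Scott
  - book 3 (The Blue Door): author_id=1 -> matches Wright
  - book 4 (Northern Lights): author_id=3 -> matches Scott
  - book 5 (The Iron Gate): author_id=NULL, no match -> dropped
  - book 6 (The Old House): author_id=2 -> matches Smith
  - book 7 (Midnight Sun): author_id=2 -> matches Smith
  - book 8 (Distant Shores): author_id=1 -> matches Wright
  - book 9 (Winter Gardens): author_id=3 -> matches Scott
So 1 of 9 rows is dropped.

SQL:
SELECT a.title, b.name AS author
FROM books a
INNER JOIN authors b ON a.author_id = b.id

Result:
title           | author
----------------+-------
Stone Bridges   | Scott 
Quiet Streets   | Scott 
The Blue Door   | Wright
Northern Lights | Scott 
The Old House   | Smith 
Midnight Sun    | Smith 
Distant Shores  | Wright
Winter Gardens  | Scott 


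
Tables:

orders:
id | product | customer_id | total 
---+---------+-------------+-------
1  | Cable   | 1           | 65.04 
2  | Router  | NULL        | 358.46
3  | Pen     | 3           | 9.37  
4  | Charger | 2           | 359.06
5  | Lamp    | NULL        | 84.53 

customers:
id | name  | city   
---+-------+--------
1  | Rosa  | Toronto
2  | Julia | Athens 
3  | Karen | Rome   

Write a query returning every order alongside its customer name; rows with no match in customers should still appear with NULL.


LEFT JOIN keeps every row from orders (the left table); where customer_id has no match in customers, the customer columns become NULL. Walk through each order:
  - order 1 (Cable): customer_id=1 -> matches Rosa
  - order 2 (Router): customer_id=NULL, no match -> kept with NULL
  - order 3 (Pen): customer_id=3 -> matches Karen
  - order 4 (Charger): customer_id=2 -> matches Julia
  - order 5 (Lamp): customer_id=NULL, no match -> kept with NULL
All 5 rows appear; 2 have NULL customer.

SQL:
SELECT a.product, b.name AS customer
FROM orders a
LEFT JOIN customers b ON a.customer_id = b.id

Result:
product | customer
--------+---------
Cable   | Rosa    
Router  | NULL    
Pen     | Karen   
Charger | Julia   
Lamp    | NULL    


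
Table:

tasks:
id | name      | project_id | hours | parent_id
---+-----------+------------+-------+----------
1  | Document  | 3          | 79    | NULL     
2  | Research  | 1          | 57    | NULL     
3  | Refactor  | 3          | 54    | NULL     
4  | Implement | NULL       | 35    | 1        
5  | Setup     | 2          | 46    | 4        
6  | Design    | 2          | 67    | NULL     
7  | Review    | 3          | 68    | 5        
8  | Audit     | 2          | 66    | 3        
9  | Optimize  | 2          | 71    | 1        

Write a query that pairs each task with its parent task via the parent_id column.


This is a self-join: tasks is joined to a second copy of itself, matching each row's parent_id to another row's id. Use LEFT JOIN so rows with parent_id=NULL are kept.
  - task 1 (Document): parent_id=NULL -> NULL
  - task 2 (Research): parent_id=NULL -> NULL
  - task 3 (Refactor): parent_id=NULL -> NULL
  - task 4 (Implement): parent_id=1 -> Document
  - task 5 (Setup): parent_id=4 -> Implement
  - task 6 (Design): parent_id=NULL -> NULL
  - task 7 (Review): parent_id=5 -> Setup
  - task 8 (Audit): parent_id=3 -> Refactor
  - task 9 (Optimize): parent_id=1 -> Document

SQL:
SELECT a.name AS item, b.name AS parent
FROM tasks a
LEFT JOIN tasks b ON a.parent_id = b.id

Result:
item      | parent   
----------+----------
Document  | NULL     
Research  | NULL     
Refactor  | NULL     
Implement | Document 
Setup     | Implement
Design    | NULL     
Review    | Setup    
Audit     | Refactor 
Optimize  | Document 


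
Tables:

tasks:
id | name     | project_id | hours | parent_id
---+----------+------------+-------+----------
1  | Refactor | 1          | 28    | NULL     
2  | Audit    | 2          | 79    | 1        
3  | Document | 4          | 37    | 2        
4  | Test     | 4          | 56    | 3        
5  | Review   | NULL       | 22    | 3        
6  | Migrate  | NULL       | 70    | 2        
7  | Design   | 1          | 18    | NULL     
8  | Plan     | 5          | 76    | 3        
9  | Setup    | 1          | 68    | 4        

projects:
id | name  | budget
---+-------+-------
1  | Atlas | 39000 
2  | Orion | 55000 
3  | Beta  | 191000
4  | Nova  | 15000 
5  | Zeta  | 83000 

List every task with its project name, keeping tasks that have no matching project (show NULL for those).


LEFT JOIN keeps every row from tasks (the left table); where project_id has no match in projects, the project columns become NULL. Walk through each task:
  - task 1 (Refactor): project_id=1 -> matches Atlas
  - task 2 (Audit): project_id=2 -> matches Orion
  - task 3 (Document): project_id=4 -> matches Nova
  - task 4 (Test): project_id=4 -> matches Nova
  - task 5 (Review): project_id=NULL, no match -> kept with NULL
  - task 6 (Migrate): project_id=NULL, no match -> kept with NULL
  - task 7 (Design): project_id=1 -> matches Atlas
  - task 8 (Plan): project_id=5 -> matches Zeta
  - task 9 (Setup): project_id=1 -> matches Atlas
All 9 rows appear; 2 have NULL project.

SQL:
SELECT a.name, b.name AS project
FROM tasks a
LEFT JOIN projects b ON a.project_id = b.id

Result:
name     | project
---------+--------
Refactor | Atlas  
Audit    | Orion  
Document | Nova   
Test     | Nova   
Review   | NULL   
Migrate  | NULL   
Design   | Atlas  
Plan     | Zeta   
Setup    | Atlas  


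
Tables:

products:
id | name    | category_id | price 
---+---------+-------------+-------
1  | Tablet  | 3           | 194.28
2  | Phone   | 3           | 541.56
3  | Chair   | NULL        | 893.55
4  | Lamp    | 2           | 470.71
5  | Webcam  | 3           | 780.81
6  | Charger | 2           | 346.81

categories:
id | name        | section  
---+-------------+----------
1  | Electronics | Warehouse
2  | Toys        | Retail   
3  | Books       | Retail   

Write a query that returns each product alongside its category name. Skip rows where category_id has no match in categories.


INNER JOIN keeps only products rows whose category_id matches an id in categories. Walk through each product:
  - product 1 (Tablet): category_id=3 -> matches Books
  - product 2 (Phone): category_id=3 -> matches Books
  - product 3 (Chair): category_id=NULL, no match -> dropped
  - product 4 (Lamp): category_id=2 -> matches Toys
  - product 5 (Webcam): category_id=3 -> matches Books
  - product 6 (Charger): category_id=2 -> matches Toys
So 1 of 6 rows is dropped.

SQL:
SELECT a.name, b.name AS category
FROM products a
INNER JOIN categories b ON a.category_id = b.id

Result:
name    | category
--------+---------
Tablet  | Books   
Phone   | Books   
Lamp    | Toys    
Webcam  | Books   
Charger | Toys    


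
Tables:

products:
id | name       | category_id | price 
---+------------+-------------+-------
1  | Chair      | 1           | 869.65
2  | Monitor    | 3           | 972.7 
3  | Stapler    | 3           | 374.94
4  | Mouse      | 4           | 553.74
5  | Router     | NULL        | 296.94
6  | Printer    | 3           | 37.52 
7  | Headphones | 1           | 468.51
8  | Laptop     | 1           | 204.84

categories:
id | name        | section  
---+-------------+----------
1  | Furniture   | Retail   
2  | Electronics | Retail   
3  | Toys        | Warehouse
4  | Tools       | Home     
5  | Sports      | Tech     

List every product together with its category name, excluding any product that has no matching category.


INNER JOIN keeps only products rows whose category_id matches an id in categories. Walk through each product:
  - product 1 (Chair): category_id=1 -> matches Furniture
  - product 2 (Monitor): category_id=3 -> matches Toys
  - product 3 (Stapler): category_id=3 -> matches Toys
  - product 4 (Mouse): category_id=4 -> matches Tools
  - product 5 (Router): category_id=NULL, no match -> dropped
  - product 6 (Printer): category_id=3 -> matches Toys
  - product 7 (Headphones): category_id=1 -> matches Furniture
  - product 8 (Laptop): category_id=1 -> matches Furniture
So 1 of 8 rows is dropped.

SQL:
SELECT a.name, b.name AS category
FROM products a
INNER JOIN categories b ON a.category_id = b.id

Result:
name       | category 
-----------+----------
Chair      | Furniture
Monitor    | Toys     
Stapler    | Toys     
Mouse      | Tools    
Printer    | Toys     
Headphones | Furniture
Laptop     | Furniture


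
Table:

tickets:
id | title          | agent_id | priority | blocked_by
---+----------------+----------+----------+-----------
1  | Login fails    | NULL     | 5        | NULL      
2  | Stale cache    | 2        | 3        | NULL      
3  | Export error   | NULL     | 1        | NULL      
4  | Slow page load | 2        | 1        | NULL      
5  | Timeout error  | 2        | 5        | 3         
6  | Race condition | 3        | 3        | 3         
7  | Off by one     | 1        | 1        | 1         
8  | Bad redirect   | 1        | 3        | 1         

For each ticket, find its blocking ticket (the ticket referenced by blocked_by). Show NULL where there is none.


This is a self-join: tickets is joined to a second copy of itself, matching each row's blocked_by to another row's id. Use LEFT JOIN so rows with blocked_by=NULL are kept.
  - ticket 1 (Login fails): blocked_by=NULL -> NULL
  - ticket 2 (Stale cache): blocked_by=NULL -> NULL
  - ticket 3 (Export error): blocked_by=NULL -> NULL
  - ticket 4 (Slow page load): blocked_by=NULL -> NULL
  - ticket 5 (Timeout error): blocked_by=3 -> Export error
  - ticket 6 (Race condition): blocked_by=3 -> Export error
  - ticket 7 (Off by one): blocked_by=1 -> Login fails
  - ticket 8 (Bad redirect): blocked_by=1 -> Login fails

SQL:
SELECT a.title AS item, b.title AS blocked_by
FROM tickets a
LEFT JOIN tickets b ON a.blocked_by = b.id

Result:
item           | blocked_by  
---------------+-------------
Login fails    | NULL        
Stale cache    | NULL        
Export error   | NULL        
Slow page load | NULL        
Timeout error  | Export error
Race condition | Export error
Off by one     | Login fails 
Bad redirect   | Login fails 


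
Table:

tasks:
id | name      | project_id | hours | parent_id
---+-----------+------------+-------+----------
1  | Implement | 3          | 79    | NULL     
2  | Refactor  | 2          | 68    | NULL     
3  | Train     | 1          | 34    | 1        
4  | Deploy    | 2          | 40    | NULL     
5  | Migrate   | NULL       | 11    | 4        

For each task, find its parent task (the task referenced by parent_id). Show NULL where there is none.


This is a self-join: tasks is joined to a second copy of itself, matching each row's parent_id to another row's id. Use LEFT JOIN so rows with parent_id=NULL are kept.
  - task 1 (Implement): parent_id=NULL -> NULL
  - task 2 (Refactor): parent_id=NULL -> NULL
  - task 3 (Train): parent_id=1 -> Implement
  - task 4 (Deploy): parent_id=NULL -> NULL
  - task 5 (Migrate): parent_id=4 -> Deploy

SQL:
SELECT a.name AS item, b.name AS parent
FROM tasks a
LEFT JOIN tasks b ON a.parent_id = b.id

Result:
item      | parent   
----------+----------
Implement | NULL     
Refactor  | NULL     
Train     | Implement
Deploy    | NULL     
Migrate   | Deploy   


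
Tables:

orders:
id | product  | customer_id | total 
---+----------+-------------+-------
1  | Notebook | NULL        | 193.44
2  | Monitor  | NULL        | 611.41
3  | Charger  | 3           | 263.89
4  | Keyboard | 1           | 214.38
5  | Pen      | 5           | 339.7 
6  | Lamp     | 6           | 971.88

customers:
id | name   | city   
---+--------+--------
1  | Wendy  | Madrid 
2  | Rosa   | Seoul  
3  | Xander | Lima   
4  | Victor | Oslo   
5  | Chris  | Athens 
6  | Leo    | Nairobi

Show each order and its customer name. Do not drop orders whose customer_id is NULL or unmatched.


LEFT JOIN keeps every row from orders (the left table); where customer_id has no match in customers, the customer columns become NULL. Walk through each order:
  - order 1 (Notebook): customer_id=NULL, no match -> kept with NULL
  - order 2 (Monitor): customer_id=NULL, no match -> kept with NULL
  - order 3 (Charger): customer_id=3 -> matches Xander
  - order 4 (Keyboard): customer_id=1 -> matches Wendy
  - order 5 (Pen): customer_id=5 -> matches Chris
  - order 6 (Lamp): customer_id=6 -> matches Leo
All 6 rows appear; 2 have NULL customer.

SQL:
SELECT a.product, b.name AS customer
FROM orders a
LEFT JOIN customers b ON a.customer_id = b.id

Result:
product  | customer
---------+---------
Notebook | NULL    
Monitor  | NULL    
Charger  | Xander  
Keyboard | Wendy   
Pen      | Chris   
Lamp     | Leo     


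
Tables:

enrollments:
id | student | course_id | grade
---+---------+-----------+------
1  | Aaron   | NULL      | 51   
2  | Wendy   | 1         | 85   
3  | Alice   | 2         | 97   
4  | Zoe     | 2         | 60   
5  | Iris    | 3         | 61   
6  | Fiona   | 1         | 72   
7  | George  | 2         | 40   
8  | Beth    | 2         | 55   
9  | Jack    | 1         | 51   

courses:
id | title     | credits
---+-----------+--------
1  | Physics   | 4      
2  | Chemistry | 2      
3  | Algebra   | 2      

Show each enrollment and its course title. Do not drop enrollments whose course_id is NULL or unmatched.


LEFT JOIN keeps every row from enrollments (the left table); where course_id has no match in courses, the course columns become NULL. Walk through each enrollment:
  - enrollment 1 (Aaron): course_id=NULL, no match -> kept with NULL
  - enrollment 2 (Wendy): course_id=1 -> matches Physics
  - enrollment 3 (Alice): course_id=2 -> matches Chemistry
  - enrollment 4 (Zoe): course_id=2 -> matches Chemistry
  - enrollment 5 (Iris): course_id=3 -> matches Algebra
  - enrollment 6 (Fiona): course_id=1 -> matches Physics
  - enrollment 7 (George): course_id=2 -> matches Chemistry
  - enrollment 8 (Beth): course_id=2 -> matches Chemistry
  - enrollment 9 (Jack): course_id=1 -> matches Physics
All 9 rows appear; 1 has NULL course.

SQL:
SELECT a.student, b.title AS course
FROM enrollments a
LEFT JOIN courses b ON a.course_id = b.id

Result:
student | course   
--------+----------
Aaron   | NULL     
Wendy   | Physics  
Alice   | Chemistry
Zoe     | Chemistry
Iris    | Algebra  
Fiona   | Physics  
George  | Chemistry
Beth    | Chemistry
Jack    | Physics  


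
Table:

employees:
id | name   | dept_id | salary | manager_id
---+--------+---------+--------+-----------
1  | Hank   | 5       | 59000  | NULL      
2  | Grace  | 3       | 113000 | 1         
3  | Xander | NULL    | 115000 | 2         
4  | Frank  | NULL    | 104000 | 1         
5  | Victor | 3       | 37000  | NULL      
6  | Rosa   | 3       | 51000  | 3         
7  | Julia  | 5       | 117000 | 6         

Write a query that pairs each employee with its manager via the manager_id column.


This is a self-join: employees is joined to a second copy of itself, matching each row's manager_id to another row's id. Use LEFT JOIN so rows with manager_id=NULL are kept.
  - employee 1 (Hank): manager_id=NULL -> NULL
  - employee 2 (Grace): manager_id=1 -> Hank
  - employee 3 (Xander): manager_id=2 -> Grace
  - employee 4 (Frank): manager_id=1 -> Hank
  - employee 5 (Victor): manager_id=NULL -> NULL
  - employee 6 (Rosa): manager_id=3 -> Xander
  - employee 7 (Julia): manager_id=6 -> Rosa

SQL:
SELECT a.name AS item, b.name AS manager
FROM employees a
LEFT JOIN employees b ON a.manager_id = b.id

Result:
item   | manager
-------+--------
Hank   | NULL   
Grace  | Hank   
Xander | Grace  
Frank  | Hank   
Victor | NULL   
Rosa   | Xander 
Julia  | Rosa   


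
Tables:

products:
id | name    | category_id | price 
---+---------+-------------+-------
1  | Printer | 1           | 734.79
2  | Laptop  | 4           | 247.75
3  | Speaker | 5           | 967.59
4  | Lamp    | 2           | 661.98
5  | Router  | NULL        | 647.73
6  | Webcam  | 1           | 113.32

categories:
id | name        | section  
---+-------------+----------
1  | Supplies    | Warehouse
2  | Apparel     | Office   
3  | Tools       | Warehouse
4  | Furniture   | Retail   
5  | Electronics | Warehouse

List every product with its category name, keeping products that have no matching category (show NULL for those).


LEFT JOIN keeps every row from products (the left table); where category_id has no match in categories, the category columns become NULL. Walk through each product:
  - product 1 (Printer): category_id=1 -> matches Supplies
  - product 2 (Laptop): category_id=4 -> matches Furniture
  - product 3 (Speaker): category_id=5 -> matches Electronics
  - product 4 (Lamp): category_id=2 -> matches Apparel
  - product 5 (Router): category_id=NULL, no match -> kept with NULL
  - product 6 (Webcam): category_id=1 -> matches Supplies
All 6 rows appear; 1 has NULL category.

SQL:
SELECT a.name, b.name AS category
FROM products a
LEFT JOIN categories b ON a.category_id = b.id

Result:
name    | category   
--------+------------
Printer | Supplies   
Laptop  | Furniture  
Speaker | Electronics
Lamp    | Apparel    
Router  | NULL       
Webcam  | Supplies   


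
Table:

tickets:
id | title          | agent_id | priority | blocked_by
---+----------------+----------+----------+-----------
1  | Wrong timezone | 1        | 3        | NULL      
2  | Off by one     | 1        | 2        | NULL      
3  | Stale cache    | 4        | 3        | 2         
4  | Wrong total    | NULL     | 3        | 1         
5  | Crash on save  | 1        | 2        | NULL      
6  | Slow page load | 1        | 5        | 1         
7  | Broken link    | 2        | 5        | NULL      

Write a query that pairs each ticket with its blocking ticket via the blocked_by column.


This is a self-join: tickets is joined to a second copy of itself, matching each row's blocked_by to another row's id. Use LEFT JOIN so rows with blocked_by=NULL are kept.
  - ticket 1 (Wrong timezone): blocked_by=NULL -> NULL
  - ticket 2 (Off by one): blocked_by=NULL -> NULL
  - ticket 3 (Stale cache): blocked_by=2 -> Off by one
  - ticket 4 (Wrong total): blocked_by=1 -> Wrong timezone
  - ticket 5 (Crash on save): blocked_by=NULL -> NULL
  - ticket 6 (Slow page load): blocked_by=1 -> Wrong timezone
  - ticket 7 (Broken link): blocked_by=NULL -> NULL

SQL:
SELECT a.title AS item, b.title AS blocked_by
FROM tickets a
LEFT JOIN tickets b ON a.blocked_by = b.id

Result:
item           | blocked_by    
---------------+---------------
Wrong timezone | NULL          
Off by one     | NULL          
Stale cache    | Off by one    
Wrong total    | Wrong timezone
Crash on save  | NULL          
Slow page load | Wrong timezone
Broken link    | NULL          


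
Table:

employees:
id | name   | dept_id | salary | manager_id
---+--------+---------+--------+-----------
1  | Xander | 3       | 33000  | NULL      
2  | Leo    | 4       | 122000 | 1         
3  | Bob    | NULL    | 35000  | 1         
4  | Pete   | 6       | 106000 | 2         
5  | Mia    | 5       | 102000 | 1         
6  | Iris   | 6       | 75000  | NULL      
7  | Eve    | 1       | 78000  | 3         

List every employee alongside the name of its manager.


This is a self-join: employees is joined to a second copy of itself, matching each row's manager_id to another row's id. Use LEFT JOIN so rows with manager_id=NULL are kept.
  - employee 1 (Xander): manager_id=NULL -> NULL
  - employee 2 (Leo): manager_id=1 -> Xander
  - employee 3 (Bob): manager_id=1 -> Xander
  - employee 4 (Pete): manager_id=2 -> Leo
  - employee 5 (Mia): manager_id=1 -> Xander
  - employee 6 (Iris): manager_id=NULL -> NULL
  - employee 7 (Eve): manager_id=3 -> Bob

SQL:
SELECT a.name AS item, b.name AS manager
FROM employees a
LEFT JOIN employees b ON a.manager_id = b.id

Result:
item   | manager
-------+--------
Xander | NULL   
Leo    | Xander 
Bob    | Xander 
Pete   | Leo    
Mia    | Xander 
Iris   | NULL   
Eve    | Bob    


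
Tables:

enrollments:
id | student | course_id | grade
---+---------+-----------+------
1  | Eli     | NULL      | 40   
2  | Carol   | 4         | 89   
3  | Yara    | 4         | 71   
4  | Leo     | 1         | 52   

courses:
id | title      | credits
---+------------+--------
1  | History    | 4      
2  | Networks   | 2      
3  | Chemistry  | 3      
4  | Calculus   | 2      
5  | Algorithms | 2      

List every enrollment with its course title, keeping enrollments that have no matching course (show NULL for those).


LEFT JOIN keeps every row from enrollments (the left table); where course_id has no match in courses, the course columns become NULL. Walk through each enrollment:
  - enrollment 1 (Eli): course_id=NULL, no match -> kept with NULL
  - enrollment 2 (Carol): course_id=4 -> matches Calculus
  - enrollment 3 (Yara): course_id=4 -> matches Calculus
  - enrollment 4 (Leo): course_id=1 -> matches History
All 4 rows appear; 1 has NULL course.

SQL:
SELECT a.student, b.title AS course
FROM enrollments a
LEFT JOIN courses b ON a.course_id = b.id

Result:
student | course  
--------+---------
Eli     | NULL    
Carol   | Calculus
Yara    | Calculus
Leo     | History 


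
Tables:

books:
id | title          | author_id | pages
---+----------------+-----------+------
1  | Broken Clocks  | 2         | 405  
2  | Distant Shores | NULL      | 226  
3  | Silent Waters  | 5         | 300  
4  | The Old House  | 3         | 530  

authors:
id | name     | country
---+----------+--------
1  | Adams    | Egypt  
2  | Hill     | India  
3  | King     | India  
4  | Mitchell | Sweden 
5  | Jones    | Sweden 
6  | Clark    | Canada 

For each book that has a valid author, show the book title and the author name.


INNER JOIN keeps only books rows whose author_id matches an id in authors. Walk through each book:
  - book 1 (Broken Clocks): author_id=2 -> matches Hill
  - book 2 (Distant Shores): author_id=NULL, no match -> dropped
  - book 3 (Silent Waters): author_id=5 -> matches Jones
  - book 4 (The Old House): author_id=3 -> matches King
So 1 of 4 rows is dropped.

SQL:
SELECT a.title, b.name AS author
FROM books a
INNER JOIN authors b ON a.author_id = b.id

Result:
title         | author
--------------+-------
Broken Clocks | Hill  
Silent Waters | Jones 
The Old House | King  


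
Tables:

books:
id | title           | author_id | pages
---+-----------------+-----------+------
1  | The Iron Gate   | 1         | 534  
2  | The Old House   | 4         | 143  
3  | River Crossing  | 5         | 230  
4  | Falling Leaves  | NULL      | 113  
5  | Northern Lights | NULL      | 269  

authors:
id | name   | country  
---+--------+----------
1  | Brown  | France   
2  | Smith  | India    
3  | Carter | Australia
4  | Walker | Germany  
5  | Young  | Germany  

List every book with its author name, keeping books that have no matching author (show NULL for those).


LEFT JOIN keeps every row from books (the left table); where author_id has no match in authors, the author columns become NULL. Walk through each book:
  - book 1 (The Iron Gate): author_id=1 -> matches Brown
  - book 2 (The Old House): author_id=4 -> matches Walker
  - book 3 (River Crossing): author_id=5 -> matches Young
  - book 4 (Falling Leaves): author_id=NULL, no match -> kept with NULL
  - book 5 (Northern Lights): author_id=NULL, no match -> kept with NULL
All 5 rows appear; 2 have NULL author.

SQL:
SELECT a.title, b.name AS author
FROM books a
LEFT JOIN authors b ON a.author_id = b.id

Result:
title           | author
----------------+-------
The Iron Gate   | Brown 
The Old House   | Walker
River Crossing  | Young 
Falling Leaves  | NULL  
Northern Lights | NULL  


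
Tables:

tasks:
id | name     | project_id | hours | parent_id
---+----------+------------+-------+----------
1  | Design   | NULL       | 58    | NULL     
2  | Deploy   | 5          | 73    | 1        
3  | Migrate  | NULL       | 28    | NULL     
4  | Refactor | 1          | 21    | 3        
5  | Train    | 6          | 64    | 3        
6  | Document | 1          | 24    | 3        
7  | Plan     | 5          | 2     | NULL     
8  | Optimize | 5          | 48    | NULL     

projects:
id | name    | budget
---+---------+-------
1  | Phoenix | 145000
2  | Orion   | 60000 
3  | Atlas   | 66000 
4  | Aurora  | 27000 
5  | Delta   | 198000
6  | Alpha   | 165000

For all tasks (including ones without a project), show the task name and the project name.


LEFT JOIN keeps every row from tasks (the left table); where project_id has no match in projects, the project columns become NULL. Walk through each task:
  - task 1 (Design): project_id=NULL, no match -> kept with NULL
  - task 2 (Deploy): project_id=5 -> matches Delta
  - task 3 (Migrate): project_id=NULL, no match -> kept with NULL
  - task 4 (Refactor): project_id=1 -> matches Phoenix
  - task 5 (Train): project_id=6 -> matches Alpha
  - task 6 (Document): project_id=1 -> matches Phoenix
  - task 7 (Plan): project_id=5 -> matches Delta
  - task 8 (Optimize): project_id=5 -> matches Delta
All 8 rows appear; 2 have NULL project.

SQL:
SELECT a.name, b.name AS project
FROM tasks a
LEFT JOIN projects b ON a.project_id = b.id

Result:
name     | project
---------+--------
Design   | NULL   
Deploy   | Delta  
Migrate  | NULL   
Refactor | Phoenix
Train    | Alpha  
Document | Phoenix
Plan     | Delta  
Optimize | Delta  
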